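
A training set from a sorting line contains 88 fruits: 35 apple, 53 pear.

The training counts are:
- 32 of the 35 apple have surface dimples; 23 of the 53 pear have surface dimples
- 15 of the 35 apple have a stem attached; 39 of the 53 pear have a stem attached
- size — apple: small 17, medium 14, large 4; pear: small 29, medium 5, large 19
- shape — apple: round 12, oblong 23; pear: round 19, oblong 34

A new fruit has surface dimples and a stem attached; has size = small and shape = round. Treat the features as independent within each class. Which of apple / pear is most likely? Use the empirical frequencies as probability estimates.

apple: (35/88) × (32/35) × (15/35) × (17/35) × (12/35) ≈ 0.0259528
pear: (53/88) × (23/53) × (39/53) × (29/53) × (19/53) ≈ 0.0377254
Highest score → pear.

pear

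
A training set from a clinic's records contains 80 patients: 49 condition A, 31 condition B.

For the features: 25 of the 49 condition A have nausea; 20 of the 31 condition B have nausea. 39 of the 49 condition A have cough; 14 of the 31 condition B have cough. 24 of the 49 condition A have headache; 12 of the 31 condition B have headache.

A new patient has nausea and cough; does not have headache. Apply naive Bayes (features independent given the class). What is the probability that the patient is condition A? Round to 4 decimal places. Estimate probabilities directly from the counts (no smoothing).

condition A: (49/80) × (25/49) × (39/49) × (25/49) ≈ 0.1269
condition B: (31/80) × (20/31) × (14/31) × (19/31) ≈ 0.0691988
P(condition A | x) = 0.1269 / 0.1960988 ≈ 0.6471

0.6471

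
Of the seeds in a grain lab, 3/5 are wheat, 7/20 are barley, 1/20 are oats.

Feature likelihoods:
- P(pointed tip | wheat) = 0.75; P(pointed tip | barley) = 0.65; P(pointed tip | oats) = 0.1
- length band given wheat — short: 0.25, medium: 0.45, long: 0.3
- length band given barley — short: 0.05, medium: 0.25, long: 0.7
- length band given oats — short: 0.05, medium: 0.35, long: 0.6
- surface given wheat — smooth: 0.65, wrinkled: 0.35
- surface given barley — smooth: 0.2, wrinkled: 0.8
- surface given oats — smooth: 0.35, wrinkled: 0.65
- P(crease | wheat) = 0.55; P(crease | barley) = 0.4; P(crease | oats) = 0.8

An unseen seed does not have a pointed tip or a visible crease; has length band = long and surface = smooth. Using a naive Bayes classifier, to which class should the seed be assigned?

wheat

wheat: 0.6 × (1−0.75) × 0.3 × 0.65 × (1−0.55) = 0.0131625
barley: 0.35 × (1−0.65) × 0.7 × 0.2 × (1−0.4) = 0.01029
oats: 0.05 × (1−0.1) × 0.6 × 0.35 × (1−0.8) = 0.00189
Highest score → wheat.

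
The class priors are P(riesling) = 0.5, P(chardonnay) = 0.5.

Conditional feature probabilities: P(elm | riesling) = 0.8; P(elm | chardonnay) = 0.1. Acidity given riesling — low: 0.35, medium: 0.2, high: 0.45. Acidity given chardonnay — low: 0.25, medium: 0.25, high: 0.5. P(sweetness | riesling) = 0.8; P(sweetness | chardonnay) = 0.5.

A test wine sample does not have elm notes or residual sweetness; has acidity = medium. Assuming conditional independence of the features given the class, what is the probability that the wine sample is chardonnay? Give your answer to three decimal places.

0.934

riesling: 0.5 × (1−0.8) × 0.2 × (1−0.8) = 0.004
chardonnay: 0.5 × (1−0.1) × 0.25 × (1−0.5) = 0.05625
P(chardonnay | x) = 0.05625 / 0.06025 ≈ 0.934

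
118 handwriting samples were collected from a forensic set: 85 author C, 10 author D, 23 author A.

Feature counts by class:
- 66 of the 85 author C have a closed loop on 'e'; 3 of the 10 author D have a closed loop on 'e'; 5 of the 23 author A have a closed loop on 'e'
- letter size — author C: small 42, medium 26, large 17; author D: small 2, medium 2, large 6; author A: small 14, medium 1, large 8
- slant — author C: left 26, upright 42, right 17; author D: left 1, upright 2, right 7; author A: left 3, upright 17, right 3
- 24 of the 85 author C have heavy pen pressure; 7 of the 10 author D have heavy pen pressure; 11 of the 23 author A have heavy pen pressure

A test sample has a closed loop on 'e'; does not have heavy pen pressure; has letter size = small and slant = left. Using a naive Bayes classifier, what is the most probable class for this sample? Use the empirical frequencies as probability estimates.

author C

author C: (85/118) × (66/85) × (42/85) × (26/85) × (61/85) ≈ 0.0606677
author D: (10/118) × (3/10) × (2/10) × (1/10) × (3/10) ≈ 0.000152542
author A: (23/118) × (5/23) × (14/23) × (3/23) × (12/23) ≈ 0.00175523
Highest score → author C.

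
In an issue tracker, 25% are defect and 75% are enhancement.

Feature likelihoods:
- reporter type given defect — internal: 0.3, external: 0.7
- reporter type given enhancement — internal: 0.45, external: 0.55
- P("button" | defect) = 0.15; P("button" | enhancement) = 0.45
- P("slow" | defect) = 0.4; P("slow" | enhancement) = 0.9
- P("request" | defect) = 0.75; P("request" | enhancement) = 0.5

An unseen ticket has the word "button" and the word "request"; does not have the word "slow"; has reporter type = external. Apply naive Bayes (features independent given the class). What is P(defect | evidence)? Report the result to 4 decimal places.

0.5600

defect: 0.25 × 0.7 × 0.15 × (1−0.4) × 0.75 = 0.0118125
enhancement: 0.75 × 0.55 × 0.45 × (1−0.9) × 0.5 = 0.00928125
P(defect | x) = 0.0118125 / 0.02109375 ≈ 0.5600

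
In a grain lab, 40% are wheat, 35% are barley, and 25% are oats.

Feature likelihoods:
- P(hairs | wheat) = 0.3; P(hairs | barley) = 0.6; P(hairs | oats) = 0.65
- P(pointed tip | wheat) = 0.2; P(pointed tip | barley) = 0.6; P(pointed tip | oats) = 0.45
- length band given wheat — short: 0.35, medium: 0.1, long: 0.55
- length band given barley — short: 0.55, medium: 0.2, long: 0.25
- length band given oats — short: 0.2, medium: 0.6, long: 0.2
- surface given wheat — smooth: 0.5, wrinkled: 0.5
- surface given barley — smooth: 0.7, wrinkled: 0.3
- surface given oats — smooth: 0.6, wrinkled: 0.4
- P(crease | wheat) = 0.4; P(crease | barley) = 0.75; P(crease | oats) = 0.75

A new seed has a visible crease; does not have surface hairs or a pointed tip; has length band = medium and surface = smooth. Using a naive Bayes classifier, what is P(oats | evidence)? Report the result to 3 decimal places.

wheat: 0.4 × (1−0.3) × (1−0.2) × 0.1 × 0.5 × 0.4 = 0.00448
barley: 0.35 × (1−0.6) × (1−0.6) × 0.2 × 0.7 × 0.75 = 0.00588
oats: 0.25 × (1−0.65) × (1−0.45) × 0.6 × 0.6 × 0.75 = 0.01299375
P(oats | x) = 0.01299375 / 0.02335375 ≈ 0.556

0.556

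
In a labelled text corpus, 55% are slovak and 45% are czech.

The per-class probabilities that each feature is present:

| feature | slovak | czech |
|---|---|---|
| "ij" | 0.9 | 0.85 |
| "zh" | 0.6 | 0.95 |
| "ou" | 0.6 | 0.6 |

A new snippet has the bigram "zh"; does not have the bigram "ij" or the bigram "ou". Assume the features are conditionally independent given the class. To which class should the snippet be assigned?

czech

slovak: 0.55 × (1−0.9) × 0.6 × (1−0.6) = 0.0132
czech: 0.45 × (1−0.85) × 0.95 × (1−0.6) = 0.02565
Highest score → czech.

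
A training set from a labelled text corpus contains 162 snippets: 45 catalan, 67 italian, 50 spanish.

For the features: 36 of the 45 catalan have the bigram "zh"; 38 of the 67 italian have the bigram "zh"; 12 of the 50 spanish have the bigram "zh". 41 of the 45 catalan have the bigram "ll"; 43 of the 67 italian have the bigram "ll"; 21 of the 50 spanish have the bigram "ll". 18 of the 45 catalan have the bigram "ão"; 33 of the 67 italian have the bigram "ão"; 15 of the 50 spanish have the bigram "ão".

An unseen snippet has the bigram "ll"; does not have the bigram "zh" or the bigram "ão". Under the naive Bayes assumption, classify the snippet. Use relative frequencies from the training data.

spanish

catalan: (45/162) × (9/45) × (41/45) × (27/45) ≈ 0.0303704
italian: (67/162) × (29/67) × (43/67) × (34/67) ≈ 0.0583016
spanish: (50/162) × (38/50) × (21/50) × (35/50) ≈ 0.068963
Highest score → spanish.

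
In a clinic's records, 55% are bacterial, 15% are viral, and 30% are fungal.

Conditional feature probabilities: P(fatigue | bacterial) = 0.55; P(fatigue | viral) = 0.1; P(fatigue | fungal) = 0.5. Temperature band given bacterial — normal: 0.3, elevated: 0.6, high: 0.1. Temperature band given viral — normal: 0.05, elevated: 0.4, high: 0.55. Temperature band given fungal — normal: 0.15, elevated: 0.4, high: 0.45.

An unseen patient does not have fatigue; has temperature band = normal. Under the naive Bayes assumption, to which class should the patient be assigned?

bacterial: 0.55 × (1−0.55) × 0.3 = 0.07425
viral: 0.15 × (1−0.1) × 0.05 = 0.00675
fungal: 0.3 × (1−0.5) × 0.15 = 0.0225
Highest score → bacterial.

bacterial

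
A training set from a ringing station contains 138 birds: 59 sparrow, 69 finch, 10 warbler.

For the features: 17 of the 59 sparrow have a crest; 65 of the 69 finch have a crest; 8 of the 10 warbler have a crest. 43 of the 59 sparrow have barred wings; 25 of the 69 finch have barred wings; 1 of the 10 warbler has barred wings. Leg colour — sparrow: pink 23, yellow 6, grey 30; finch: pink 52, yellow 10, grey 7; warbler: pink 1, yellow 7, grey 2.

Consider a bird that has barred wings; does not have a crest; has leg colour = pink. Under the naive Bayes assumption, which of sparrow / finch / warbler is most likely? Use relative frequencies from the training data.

sparrow

sparrow: (59/138) × (42/59) × (43/59) × (23/59) ≈ 0.0864694
finch: (69/138) × (4/69) × (25/69) × (52/69) ≈ 0.00791455
warbler: (10/138) × (2/10) × (1/10) × (1/10) ≈ 0.000144928
Highest score → sparrow.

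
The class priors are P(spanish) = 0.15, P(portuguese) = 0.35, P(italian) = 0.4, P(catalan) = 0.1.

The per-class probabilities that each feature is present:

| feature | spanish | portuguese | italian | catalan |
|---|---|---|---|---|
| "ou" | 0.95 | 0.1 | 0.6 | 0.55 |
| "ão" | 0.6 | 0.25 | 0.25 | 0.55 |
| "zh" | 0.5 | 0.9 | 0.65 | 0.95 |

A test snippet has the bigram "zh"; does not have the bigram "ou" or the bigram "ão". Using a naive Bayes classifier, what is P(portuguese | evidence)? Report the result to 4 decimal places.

0.6829

spanish: 0.15 × (1−0.95) × (1−0.6) × 0.5 = 0.0015
portuguese: 0.35 × (1−0.1) × (1−0.25) × 0.9 = 0.212625
italian: 0.4 × (1−0.6) × (1−0.25) × 0.65 = 0.078
catalan: 0.1 × (1−0.55) × (1−0.55) × 0.95 = 0.0192375
P(portuguese | x) = 0.212625 / 0.3113625 ≈ 0.6829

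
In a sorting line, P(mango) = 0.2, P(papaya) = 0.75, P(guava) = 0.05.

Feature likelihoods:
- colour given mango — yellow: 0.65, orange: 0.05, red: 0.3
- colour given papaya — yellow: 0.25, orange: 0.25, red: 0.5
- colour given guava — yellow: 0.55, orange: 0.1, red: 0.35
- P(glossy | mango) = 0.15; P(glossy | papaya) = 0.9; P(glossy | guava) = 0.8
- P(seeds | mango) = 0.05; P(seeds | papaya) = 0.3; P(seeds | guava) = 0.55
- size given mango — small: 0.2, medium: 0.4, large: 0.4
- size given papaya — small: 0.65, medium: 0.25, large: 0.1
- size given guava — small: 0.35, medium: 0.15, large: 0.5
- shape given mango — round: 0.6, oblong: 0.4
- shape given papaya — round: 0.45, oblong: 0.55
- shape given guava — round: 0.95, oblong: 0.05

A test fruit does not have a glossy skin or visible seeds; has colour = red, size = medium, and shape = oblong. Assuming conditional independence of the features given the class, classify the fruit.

mango

mango: 0.2 × 0.3 × (1−0.15) × (1−0.05) × 0.4 × 0.4 = 0.007752
papaya: 0.75 × 0.5 × (1−0.9) × (1−0.3) × 0.25 × 0.55 = 0.003609375
guava: 0.05 × 0.35 × (1−0.8) × (1−0.55) × 0.15 × 0.05 = 0.0000118125
Highest score → mango.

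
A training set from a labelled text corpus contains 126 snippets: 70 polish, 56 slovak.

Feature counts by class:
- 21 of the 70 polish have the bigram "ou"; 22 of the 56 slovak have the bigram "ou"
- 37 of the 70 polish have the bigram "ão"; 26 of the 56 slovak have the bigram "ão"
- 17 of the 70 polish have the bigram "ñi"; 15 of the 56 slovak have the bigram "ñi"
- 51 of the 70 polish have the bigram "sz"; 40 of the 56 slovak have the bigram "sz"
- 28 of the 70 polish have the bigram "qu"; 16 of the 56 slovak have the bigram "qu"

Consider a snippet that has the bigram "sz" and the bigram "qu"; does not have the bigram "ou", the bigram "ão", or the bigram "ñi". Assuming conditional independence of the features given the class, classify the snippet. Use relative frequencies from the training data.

polish: (70/126) × (49/70) × (33/70) × (53/70) × (51/70) × (28/70) ≈ 0.0404531
slovak: (56/126) × (34/56) × (30/56) × (41/56) × (40/56) × (16/56) ≈ 0.0215994
Highest score → polish.

polish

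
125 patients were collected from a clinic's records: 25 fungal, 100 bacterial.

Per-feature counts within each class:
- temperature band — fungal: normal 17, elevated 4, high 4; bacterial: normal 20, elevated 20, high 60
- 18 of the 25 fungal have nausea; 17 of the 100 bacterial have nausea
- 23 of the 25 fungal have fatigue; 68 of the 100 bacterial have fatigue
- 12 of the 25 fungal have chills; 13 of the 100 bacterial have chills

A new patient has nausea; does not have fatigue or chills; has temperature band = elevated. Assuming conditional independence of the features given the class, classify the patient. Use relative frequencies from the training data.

bacterial

fungal: (25/125) × (4/25) × (18/25) × (2/25) × (13/25) = 0.000958464
bacterial: (100/125) × (20/100) × (17/100) × (32/100) × (87/100) = 0.00757248
Highest score → bacterial.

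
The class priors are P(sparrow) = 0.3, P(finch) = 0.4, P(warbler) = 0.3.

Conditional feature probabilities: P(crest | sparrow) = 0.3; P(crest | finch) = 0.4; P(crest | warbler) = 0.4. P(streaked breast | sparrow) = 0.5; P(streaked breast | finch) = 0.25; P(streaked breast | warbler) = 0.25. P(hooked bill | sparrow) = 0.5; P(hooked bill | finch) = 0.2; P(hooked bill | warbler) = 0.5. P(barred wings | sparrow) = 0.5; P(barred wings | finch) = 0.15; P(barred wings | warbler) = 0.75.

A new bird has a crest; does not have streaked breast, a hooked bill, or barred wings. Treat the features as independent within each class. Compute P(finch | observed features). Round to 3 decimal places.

sparrow: 0.3 × 0.3 × (1−0.5) × (1−0.5) × (1−0.5) = 0.01125
finch: 0.4 × 0.4 × (1−0.25) × (1−0.2) × (1−0.15) = 0.0816
warbler: 0.3 × 0.4 × (1−0.25) × (1−0.5) × (1−0.75) = 0.01125
P(finch | x) = 0.0816 / 0.1041 ≈ 0.784

0.784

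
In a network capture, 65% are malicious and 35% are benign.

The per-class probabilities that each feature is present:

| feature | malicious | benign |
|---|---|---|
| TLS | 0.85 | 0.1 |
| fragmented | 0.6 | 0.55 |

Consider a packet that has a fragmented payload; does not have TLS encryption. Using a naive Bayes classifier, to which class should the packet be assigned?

benign

malicious: 0.65 × (1−0.85) × 0.6 = 0.0585
benign: 0.35 × (1−0.1) × 0.55 = 0.17325
Highest score → benign.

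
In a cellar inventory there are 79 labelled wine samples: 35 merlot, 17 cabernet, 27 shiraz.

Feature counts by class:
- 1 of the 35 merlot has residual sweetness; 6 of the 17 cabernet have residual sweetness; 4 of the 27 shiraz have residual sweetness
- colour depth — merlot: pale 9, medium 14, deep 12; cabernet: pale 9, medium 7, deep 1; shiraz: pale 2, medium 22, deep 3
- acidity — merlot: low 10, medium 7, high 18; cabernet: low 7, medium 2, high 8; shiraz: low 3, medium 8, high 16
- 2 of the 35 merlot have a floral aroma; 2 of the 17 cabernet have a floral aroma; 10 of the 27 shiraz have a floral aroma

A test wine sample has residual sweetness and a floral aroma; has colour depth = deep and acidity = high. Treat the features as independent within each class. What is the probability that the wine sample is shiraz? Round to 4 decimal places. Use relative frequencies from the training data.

merlot: (35/79) × (1/35) × (12/35) × (18/35) × (2/35) ≈ 0.000127542
cabernet: (17/79) × (6/17) × (1/17) × (8/17) × (2/17) ≈ 0.000247342
shiraz: (27/79) × (4/27) × (3/27) × (16/27) × (10/27) ≈ 0.00123476
P(shiraz | x) = 0.00123476 / 0.001609644 ≈ 0.7671

0.7671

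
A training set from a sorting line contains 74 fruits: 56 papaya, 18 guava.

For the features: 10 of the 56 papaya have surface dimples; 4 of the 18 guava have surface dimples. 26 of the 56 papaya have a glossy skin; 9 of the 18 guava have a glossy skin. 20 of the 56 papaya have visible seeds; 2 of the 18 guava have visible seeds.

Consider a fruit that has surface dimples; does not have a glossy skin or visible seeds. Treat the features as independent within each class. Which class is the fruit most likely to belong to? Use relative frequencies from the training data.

papaya

papaya: (56/74) × (10/56) × (30/56) × (36/56) ≈ 0.0465389
guava: (18/74) × (4/18) × (9/18) × (16/18) ≈ 0.024024
Highest score → papaya.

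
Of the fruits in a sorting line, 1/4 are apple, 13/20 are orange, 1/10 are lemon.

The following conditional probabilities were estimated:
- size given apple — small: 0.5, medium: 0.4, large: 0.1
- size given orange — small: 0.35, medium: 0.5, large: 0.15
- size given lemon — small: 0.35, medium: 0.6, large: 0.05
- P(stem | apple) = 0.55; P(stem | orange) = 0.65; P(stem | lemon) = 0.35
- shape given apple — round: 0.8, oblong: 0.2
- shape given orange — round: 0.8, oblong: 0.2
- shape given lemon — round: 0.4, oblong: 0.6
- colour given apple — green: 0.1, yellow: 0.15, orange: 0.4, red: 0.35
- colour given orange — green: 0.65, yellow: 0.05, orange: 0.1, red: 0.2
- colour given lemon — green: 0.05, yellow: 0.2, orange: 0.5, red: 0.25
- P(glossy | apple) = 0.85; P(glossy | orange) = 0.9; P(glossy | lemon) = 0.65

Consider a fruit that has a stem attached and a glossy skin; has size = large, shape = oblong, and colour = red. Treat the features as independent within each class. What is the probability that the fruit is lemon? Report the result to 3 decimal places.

0.052

apple: 0.25 × 0.1 × 0.55 × 0.2 × 0.35 × 0.85 = 0.000818125
orange: 0.65 × 0.15 × 0.65 × 0.2 × 0.2 × 0.9 = 0.0022815
lemon: 0.1 × 0.05 × 0.35 × 0.6 × 0.25 × 0.65 = 0.000170625
P(lemon | x) = 0.000170625 / 0.00327025 ≈ 0.052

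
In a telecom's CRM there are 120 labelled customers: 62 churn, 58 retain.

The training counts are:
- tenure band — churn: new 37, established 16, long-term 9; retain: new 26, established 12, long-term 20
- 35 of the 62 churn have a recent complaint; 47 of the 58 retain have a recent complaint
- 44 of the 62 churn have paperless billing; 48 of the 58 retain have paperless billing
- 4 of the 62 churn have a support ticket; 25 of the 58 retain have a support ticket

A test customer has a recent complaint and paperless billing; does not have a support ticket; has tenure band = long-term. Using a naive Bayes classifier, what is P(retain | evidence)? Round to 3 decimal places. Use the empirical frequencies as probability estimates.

churn: (62/120) × (9/62) × (35/62) × (44/62) × (58/62) ≈ 0.0281083
retain: (58/120) × (20/58) × (47/58) × (48/58) × (33/58) ≈ 0.0635942
P(retain | x) = 0.0635942 / 0.0917025 ≈ 0.693

0.693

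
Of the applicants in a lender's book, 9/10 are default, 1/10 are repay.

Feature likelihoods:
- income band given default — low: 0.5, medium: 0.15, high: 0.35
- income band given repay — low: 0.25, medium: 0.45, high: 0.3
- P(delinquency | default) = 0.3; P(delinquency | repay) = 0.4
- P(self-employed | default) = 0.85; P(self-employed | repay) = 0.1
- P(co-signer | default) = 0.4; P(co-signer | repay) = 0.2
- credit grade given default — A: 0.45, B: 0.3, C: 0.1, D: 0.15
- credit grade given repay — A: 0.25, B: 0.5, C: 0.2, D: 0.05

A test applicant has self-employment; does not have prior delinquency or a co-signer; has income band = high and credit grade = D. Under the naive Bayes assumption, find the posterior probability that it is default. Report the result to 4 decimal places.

0.9957

default: 0.9 × 0.35 × (1−0.3) × 0.85 × (1−0.4) × 0.15 = 0.01686825
repay: 0.1 × 0.3 × (1−0.4) × 0.1 × (1−0.2) × 0.05 = 0.000072
P(default | x) = 0.01686825 / 0.01694025 ≈ 0.9957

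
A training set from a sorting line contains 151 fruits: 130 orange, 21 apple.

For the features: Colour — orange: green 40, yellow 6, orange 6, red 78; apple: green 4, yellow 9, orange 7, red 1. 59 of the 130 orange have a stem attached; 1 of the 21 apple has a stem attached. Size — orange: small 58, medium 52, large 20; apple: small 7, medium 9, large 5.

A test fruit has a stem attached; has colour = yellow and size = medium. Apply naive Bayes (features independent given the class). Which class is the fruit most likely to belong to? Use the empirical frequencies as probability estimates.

orange

orange: (130/151) × (6/130) × (59/130) × (52/130) ≈ 0.00721345
apple: (21/151) × (9/21) × (1/21) × (9/21) ≈ 0.00121638
Highest score → orange.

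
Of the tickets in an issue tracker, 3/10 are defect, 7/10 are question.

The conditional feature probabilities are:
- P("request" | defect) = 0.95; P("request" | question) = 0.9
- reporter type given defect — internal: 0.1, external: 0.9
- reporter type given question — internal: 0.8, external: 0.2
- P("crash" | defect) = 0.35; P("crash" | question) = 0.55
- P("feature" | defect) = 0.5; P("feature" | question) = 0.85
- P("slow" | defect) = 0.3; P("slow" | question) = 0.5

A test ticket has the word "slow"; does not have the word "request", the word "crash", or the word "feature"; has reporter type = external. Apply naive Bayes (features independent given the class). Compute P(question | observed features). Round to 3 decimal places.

defect: 0.3 × (1−0.95) × 0.9 × (1−0.35) × (1−0.5) × 0.3 = 0.00131625
question: 0.7 × (1−0.9) × 0.2 × (1−0.55) × (1−0.85) × 0.5 = 0.0004725
P(question | x) = 0.0004725 / 0.00178875 ≈ 0.264

0.264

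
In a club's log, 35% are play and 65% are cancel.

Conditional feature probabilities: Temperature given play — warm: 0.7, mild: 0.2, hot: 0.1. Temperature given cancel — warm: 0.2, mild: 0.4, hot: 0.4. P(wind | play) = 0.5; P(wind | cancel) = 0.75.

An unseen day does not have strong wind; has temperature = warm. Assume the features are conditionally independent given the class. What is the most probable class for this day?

play

play: 0.35 × 0.7 × (1−0.5) = 0.1225
cancel: 0.65 × 0.2 × (1−0.75) = 0.0325
Highest score → play.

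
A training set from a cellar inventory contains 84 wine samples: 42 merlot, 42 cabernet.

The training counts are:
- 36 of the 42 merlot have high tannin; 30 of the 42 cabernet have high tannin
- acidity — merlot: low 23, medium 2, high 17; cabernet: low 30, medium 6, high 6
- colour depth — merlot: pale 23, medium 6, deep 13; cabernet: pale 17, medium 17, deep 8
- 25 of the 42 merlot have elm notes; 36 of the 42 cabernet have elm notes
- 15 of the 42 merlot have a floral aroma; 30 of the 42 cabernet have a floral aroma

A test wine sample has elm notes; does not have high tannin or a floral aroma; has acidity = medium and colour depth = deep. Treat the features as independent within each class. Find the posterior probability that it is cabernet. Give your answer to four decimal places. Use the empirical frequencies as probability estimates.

merlot: (42/84) × (6/42) × (2/42) × (13/42) × (25/42) × (27/42) ≈ 0.000402858
cabernet: (42/84) × (12/42) × (6/42) × (8/42) × (36/42) × (12/42) ≈ 0.000951984
P(cabernet | x) = 0.000951984 / 0.001354842 ≈ 0.7027

0.7027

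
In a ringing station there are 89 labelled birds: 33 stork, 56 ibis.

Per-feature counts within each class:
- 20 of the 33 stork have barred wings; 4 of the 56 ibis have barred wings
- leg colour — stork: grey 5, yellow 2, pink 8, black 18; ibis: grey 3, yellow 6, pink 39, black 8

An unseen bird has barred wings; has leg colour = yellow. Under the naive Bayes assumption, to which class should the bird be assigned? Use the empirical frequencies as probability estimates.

stork

stork: (33/89) × (20/33) × (2/33) ≈ 0.0136193
ibis: (56/89) × (4/56) × (6/56) ≈ 0.00481541
Highest score → stork.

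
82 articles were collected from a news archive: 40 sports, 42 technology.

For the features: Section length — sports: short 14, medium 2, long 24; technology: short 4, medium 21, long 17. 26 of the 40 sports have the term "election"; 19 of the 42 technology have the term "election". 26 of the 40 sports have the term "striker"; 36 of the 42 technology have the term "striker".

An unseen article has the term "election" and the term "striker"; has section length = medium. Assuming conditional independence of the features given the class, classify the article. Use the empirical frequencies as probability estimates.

sports: (40/82) × (2/40) × (26/40) × (26/40) ≈ 0.0103049
technology: (42/82) × (21/42) × (19/42) × (36/42) ≈ 0.0993031
Highest score → technology.

technology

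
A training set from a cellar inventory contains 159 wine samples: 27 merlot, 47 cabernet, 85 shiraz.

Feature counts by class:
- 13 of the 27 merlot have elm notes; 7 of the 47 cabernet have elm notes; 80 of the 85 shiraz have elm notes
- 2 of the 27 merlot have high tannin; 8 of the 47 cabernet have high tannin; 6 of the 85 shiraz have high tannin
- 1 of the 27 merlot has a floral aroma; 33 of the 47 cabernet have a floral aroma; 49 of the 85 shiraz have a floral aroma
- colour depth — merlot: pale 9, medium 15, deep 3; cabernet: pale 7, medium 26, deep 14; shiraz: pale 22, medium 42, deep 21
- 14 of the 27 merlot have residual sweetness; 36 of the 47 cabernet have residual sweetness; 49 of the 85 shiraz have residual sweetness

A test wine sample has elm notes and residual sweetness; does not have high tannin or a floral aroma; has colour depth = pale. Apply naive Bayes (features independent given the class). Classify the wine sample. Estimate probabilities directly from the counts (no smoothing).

merlot: (27/159) × (13/27) × (25/27) × (26/27) × (9/27) × (14/27) ≈ 0.0126001
cabernet: (47/159) × (7/47) × (39/47) × (14/47) × (7/47) × (36/47) ≈ 0.00124137
shiraz: (85/159) × (80/85) × (79/85) × (36/85) × (22/85) × (49/85) ≈ 0.0295505
Highest score → shiraz.

shiraz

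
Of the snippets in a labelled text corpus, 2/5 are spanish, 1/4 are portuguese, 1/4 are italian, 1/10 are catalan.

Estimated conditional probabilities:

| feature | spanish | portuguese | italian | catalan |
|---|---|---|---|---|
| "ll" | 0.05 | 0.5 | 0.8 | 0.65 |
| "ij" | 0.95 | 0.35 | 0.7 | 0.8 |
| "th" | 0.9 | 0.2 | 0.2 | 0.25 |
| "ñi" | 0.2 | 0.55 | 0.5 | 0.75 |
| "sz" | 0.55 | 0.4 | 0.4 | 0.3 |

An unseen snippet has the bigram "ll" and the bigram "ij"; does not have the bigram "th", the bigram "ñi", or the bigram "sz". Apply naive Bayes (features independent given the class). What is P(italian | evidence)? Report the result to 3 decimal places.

0.665

spanish: 0.4 × 0.05 × 0.95 × (1−0.9) × (1−0.2) × (1−0.55) = 0.000684
portuguese: 0.25 × 0.5 × 0.35 × (1−0.2) × (1−0.55) × (1−0.4) = 0.00945
italian: 0.25 × 0.8 × 0.7 × (1−0.2) × (1−0.5) × (1−0.4) = 0.0336
catalan: 0.1 × 0.65 × 0.8 × (1−0.25) × (1−0.75) × (1−0.3) = 0.006825
P(italian | x) = 0.0336 / 0.050559 ≈ 0.665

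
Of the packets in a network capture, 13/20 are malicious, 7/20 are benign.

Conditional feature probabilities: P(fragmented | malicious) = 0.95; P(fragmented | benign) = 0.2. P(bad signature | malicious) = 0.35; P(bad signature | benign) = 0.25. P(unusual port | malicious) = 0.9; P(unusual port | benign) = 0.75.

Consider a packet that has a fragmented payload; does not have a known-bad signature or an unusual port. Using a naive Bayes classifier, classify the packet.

malicious

malicious: 0.65 × 0.95 × (1−0.35) × (1−0.9) = 0.0401375
benign: 0.35 × 0.2 × (1−0.25) × (1−0.75) = 0.013125
Highest score → malicious.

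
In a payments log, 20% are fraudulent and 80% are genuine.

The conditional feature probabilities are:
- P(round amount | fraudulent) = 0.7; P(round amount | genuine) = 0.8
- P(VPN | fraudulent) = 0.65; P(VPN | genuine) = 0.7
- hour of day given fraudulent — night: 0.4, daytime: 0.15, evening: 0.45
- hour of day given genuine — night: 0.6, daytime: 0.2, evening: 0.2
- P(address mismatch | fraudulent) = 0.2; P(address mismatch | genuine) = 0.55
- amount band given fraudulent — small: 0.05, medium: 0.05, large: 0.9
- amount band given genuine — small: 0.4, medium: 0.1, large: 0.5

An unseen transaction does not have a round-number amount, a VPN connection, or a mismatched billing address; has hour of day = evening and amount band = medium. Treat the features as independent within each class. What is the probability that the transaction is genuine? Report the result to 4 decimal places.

fraudulent: 0.2 × (1−0.7) × (1−0.65) × 0.45 × (1−0.2) × 0.05 = 0.000378
genuine: 0.8 × (1−0.8) × (1−0.7) × 0.2 × (1−0.55) × 0.1 = 0.000432
P(genuine | x) = 0.000432 / 0.00081 ≈ 0.5333

0.5333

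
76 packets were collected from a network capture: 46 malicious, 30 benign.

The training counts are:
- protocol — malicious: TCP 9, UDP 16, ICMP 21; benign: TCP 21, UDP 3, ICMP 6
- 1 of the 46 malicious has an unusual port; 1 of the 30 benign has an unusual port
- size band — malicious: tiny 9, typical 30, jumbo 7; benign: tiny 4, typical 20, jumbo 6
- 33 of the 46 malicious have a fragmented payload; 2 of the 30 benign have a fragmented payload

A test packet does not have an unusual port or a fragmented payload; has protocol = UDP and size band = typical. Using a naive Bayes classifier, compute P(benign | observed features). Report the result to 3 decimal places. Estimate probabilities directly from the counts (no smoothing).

0.385

malicious: (46/76) × (16/46) × (45/46) × (30/46) × (13/46) ≈ 0.0379586
benign: (30/76) × (3/30) × (29/30) × (20/30) × (28/30) ≈ 0.0237427
P(benign | x) = 0.0237427 / 0.0617013 ≈ 0.385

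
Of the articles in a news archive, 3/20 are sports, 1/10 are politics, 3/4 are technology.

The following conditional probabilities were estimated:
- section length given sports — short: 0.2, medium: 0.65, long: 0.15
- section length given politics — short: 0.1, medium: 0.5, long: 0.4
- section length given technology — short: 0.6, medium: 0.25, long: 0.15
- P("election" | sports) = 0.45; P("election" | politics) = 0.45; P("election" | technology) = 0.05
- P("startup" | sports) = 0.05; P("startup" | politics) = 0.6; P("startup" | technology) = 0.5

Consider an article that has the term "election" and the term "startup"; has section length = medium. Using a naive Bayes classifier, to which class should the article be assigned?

sports: 0.15 × 0.65 × 0.45 × 0.05 = 0.00219375
politics: 0.1 × 0.5 × 0.45 × 0.6 = 0.0135
technology: 0.75 × 0.25 × 0.05 × 0.5 = 0.0046875
Highest score → politics.

politics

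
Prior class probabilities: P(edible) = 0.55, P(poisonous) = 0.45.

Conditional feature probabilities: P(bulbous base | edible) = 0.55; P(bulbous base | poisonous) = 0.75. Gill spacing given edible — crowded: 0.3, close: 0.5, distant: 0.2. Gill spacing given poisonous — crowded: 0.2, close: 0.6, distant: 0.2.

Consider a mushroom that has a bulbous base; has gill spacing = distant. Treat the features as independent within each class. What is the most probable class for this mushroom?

poisonous

edible: 0.55 × 0.55 × 0.2 = 0.0605
poisonous: 0.45 × 0.75 × 0.2 = 0.0675
Highest score → poisonous.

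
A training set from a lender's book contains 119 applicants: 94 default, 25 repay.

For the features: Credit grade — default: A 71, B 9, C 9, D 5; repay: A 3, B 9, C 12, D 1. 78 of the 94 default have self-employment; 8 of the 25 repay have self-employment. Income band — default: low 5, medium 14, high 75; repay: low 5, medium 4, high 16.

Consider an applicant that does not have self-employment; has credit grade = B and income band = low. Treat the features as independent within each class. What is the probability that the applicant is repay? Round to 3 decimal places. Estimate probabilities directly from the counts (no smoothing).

0.938

default: (94/119) × (9/94) × (16/94) × (5/94) ≈ 0.000684747
repay: (25/119) × (9/25) × (17/25) × (5/25) ≈ 0.0102857
P(repay | x) = 0.0102857 / 0.010970447 ≈ 0.938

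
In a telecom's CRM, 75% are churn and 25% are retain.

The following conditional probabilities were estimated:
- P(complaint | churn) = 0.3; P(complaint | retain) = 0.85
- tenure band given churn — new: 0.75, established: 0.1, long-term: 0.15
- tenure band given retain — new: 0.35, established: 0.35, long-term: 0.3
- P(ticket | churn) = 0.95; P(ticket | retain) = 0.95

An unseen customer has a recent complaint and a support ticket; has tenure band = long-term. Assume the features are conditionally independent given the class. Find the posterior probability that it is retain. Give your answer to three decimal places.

churn: 0.75 × 0.3 × 0.15 × 0.95 = 0.0320625
retain: 0.25 × 0.85 × 0.3 × 0.95 = 0.0605625
P(retain | x) = 0.0605625 / 0.092625 ≈ 0.654

0.654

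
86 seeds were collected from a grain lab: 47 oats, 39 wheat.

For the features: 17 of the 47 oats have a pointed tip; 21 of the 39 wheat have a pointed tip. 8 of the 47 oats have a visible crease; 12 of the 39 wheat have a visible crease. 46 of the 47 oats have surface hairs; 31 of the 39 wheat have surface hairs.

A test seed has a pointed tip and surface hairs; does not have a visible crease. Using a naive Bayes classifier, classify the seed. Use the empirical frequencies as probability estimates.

oats: (47/86) × (17/47) × (39/47) × (46/47) ≈ 0.160538
wheat: (39/86) × (21/39) × (27/39) × (31/39) ≈ 0.134375
Highest score → oats.

oats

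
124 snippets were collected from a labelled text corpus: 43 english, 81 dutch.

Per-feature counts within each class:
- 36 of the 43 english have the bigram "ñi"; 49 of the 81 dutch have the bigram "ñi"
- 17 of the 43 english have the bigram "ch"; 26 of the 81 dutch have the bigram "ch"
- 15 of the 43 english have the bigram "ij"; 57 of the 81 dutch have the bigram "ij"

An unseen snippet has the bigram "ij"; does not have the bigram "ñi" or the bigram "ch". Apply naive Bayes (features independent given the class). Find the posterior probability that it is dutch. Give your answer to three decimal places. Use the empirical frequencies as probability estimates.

0.912

english: (43/124) × (7/43) × (26/43) × (15/43) ≈ 0.011907
dutch: (81/124) × (32/81) × (55/81) × (57/81) ≈ 0.123309
P(dutch | x) = 0.123309 / 0.135216 ≈ 0.912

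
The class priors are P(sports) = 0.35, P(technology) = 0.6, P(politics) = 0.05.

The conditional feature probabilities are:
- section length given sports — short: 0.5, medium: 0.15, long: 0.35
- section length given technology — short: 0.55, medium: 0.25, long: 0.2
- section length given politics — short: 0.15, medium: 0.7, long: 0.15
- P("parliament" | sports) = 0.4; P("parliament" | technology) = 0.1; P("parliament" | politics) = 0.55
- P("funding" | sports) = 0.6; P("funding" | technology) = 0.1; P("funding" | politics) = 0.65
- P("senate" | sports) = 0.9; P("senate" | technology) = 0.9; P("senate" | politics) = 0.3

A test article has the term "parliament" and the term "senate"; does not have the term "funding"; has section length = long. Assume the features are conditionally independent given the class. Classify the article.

sports

sports: 0.35 × 0.35 × 0.4 × (1−0.6) × 0.9 = 0.01764
technology: 0.6 × 0.2 × 0.1 × (1−0.1) × 0.9 = 0.00972
politics: 0.05 × 0.15 × 0.55 × (1−0.65) × 0.3 = 0.000433125
Highest score → sports.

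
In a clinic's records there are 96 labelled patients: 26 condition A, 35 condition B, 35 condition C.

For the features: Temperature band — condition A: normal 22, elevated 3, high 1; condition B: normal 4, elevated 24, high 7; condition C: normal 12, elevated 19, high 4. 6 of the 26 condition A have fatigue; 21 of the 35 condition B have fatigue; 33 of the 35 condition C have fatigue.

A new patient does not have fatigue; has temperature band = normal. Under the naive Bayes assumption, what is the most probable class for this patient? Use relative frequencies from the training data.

condition A: (26/96) × (22/26) × (20/26) ≈ 0.176282
condition B: (35/96) × (4/35) × (14/35) ≈ 0.0166667
condition C: (35/96) × (12/35) × (2/35) ≈ 0.00714286
Highest score → condition A.

condition A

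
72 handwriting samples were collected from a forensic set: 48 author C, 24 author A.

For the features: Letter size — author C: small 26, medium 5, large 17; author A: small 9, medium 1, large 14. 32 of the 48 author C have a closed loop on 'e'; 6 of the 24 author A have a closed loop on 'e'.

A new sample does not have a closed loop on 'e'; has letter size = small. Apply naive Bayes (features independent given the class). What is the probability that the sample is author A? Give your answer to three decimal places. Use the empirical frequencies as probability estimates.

author C: (48/72) × (26/48) × (16/48) ≈ 0.12037
author A: (24/72) × (9/24) × (18/24) = 0.09375
P(author A | x) = 0.09375 / 0.21412 ≈ 0.438

0.438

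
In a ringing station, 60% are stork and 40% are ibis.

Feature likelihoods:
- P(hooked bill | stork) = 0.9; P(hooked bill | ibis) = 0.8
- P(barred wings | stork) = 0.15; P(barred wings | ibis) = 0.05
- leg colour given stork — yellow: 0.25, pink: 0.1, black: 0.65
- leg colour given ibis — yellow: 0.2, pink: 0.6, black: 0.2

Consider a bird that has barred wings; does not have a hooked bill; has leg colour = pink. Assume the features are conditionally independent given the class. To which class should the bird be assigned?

ibis

stork: 0.6 × (1−0.9) × 0.15 × 0.1 = 0.0009
ibis: 0.4 × (1−0.8) × 0.05 × 0.6 = 0.0024
Highest score → ibis.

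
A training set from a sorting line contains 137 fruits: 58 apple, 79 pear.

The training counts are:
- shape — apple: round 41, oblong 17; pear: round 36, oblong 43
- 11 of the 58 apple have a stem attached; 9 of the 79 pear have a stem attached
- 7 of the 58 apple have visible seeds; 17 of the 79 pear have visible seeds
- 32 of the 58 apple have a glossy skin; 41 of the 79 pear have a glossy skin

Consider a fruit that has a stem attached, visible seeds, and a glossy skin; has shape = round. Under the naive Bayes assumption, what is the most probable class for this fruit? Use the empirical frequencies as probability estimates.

apple

apple: (58/137) × (41/58) × (11/58) × (7/58) × (32/58) ≈ 0.00377938
pear: (79/137) × (36/79) × (9/79) × (17/79) × (41/79) ≈ 0.0033433
Highest score → apple.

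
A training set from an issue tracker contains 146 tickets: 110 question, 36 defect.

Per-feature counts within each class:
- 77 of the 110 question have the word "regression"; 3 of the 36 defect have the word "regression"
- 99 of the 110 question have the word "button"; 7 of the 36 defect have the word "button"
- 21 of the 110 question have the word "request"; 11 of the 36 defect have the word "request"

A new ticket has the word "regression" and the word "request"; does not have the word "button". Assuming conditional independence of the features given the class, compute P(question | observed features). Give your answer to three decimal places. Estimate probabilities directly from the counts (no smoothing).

0.666

question: (110/146) × (77/110) × (11/110) × (21/110) ≈ 0.0100685
defect: (36/146) × (3/36) × (29/36) × (11/36) ≈ 0.00505771
P(question | x) = 0.0100685 / 0.01512621 ≈ 0.666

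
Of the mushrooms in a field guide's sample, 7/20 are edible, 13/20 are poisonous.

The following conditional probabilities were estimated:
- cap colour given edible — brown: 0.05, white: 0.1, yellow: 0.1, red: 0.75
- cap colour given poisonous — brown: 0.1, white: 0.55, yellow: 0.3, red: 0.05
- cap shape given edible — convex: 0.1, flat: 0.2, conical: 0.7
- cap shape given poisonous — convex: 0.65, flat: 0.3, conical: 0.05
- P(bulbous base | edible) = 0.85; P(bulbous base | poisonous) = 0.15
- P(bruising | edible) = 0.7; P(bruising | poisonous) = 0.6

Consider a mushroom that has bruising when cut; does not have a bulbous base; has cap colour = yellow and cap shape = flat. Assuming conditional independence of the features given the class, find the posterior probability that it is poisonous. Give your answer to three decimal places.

0.976

edible: 0.35 × 0.1 × 0.2 × (1−0.85) × 0.7 = 0.000735
poisonous: 0.65 × 0.3 × 0.3 × (1−0.15) × 0.6 = 0.029835
P(poisonous | x) = 0.029835 / 0.03057 ≈ 0.976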